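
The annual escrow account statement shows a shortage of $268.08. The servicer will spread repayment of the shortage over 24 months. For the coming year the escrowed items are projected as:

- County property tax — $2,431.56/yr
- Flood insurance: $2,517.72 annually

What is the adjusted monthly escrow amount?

County property tax = $2,431.56/yr
Flood insurance = $2,517.72/yr
Annual escrow total = $2,431.56 + $2,517.72 = $4,949.28
Base monthly escrow = $4,949.28 / 12 = $412.44
Monthly shortage recovery: $268.08 ÷ 24 = $11.17
Adjusted monthly = $412.44 + $11.17 = $423.61

$423.61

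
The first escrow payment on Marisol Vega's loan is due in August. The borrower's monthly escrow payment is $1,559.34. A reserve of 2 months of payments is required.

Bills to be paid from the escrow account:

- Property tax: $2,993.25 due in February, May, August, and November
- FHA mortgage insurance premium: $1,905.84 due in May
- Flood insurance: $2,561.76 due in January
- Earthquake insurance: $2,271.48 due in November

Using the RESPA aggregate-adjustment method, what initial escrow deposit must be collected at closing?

Cushion = 2 × $1,559.34 = $3,118.68
Trial balance (start $0, +$1,559.34 each month, − disbursements):
  Aug: +$1,559.34 − $2,993.25 → -$1,433.91
  Sep: +$1,559.34 → $125.43
  Oct: +$1,559.34 → $1,684.77
  Nov: +$1,559.34 − $5,264.73 → -$2,020.62
  Dec: +$1,559.34 → -$461.28
  Jan: +$1,559.34 − $2,561.76 → -$1,463.70
  Feb: +$1,559.34 − $2,993.25 → -$2,897.61
  Mar: +$1,559.34 → -$1,338.27
  Apr: +$1,559.34 → $221.07
  May: +$1,559.34 − $4,899.09 → -$3,118.68
  Jun: +$1,559.34 → -$1,559.34
  Jul: +$1,559.34 → $0.00
Lowest trial balance = -$3,118.68 (May)
Initial deposit = cushion − low point = $3,118.68 − (-$3,118.68) = $6,237.36

$6,237.36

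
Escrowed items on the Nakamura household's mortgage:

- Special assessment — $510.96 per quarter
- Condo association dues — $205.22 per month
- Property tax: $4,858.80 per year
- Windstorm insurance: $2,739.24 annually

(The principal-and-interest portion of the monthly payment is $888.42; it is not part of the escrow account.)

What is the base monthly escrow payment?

Special assessment — $510.96 × 4 = $2,043.84 per year
Condo association dues — $205.22 × 12 = $2,462.64 per year
Property tax — $4,858.80 per year
Windstorm insurance — $2,739.24 per year
Annual escrow total = $2,043.84 + $2,462.64 + $4,858.80 + $2,739.24 = $12,104.52
Per month = $12,104.52 / 12 = $1,008.71

$1,008.71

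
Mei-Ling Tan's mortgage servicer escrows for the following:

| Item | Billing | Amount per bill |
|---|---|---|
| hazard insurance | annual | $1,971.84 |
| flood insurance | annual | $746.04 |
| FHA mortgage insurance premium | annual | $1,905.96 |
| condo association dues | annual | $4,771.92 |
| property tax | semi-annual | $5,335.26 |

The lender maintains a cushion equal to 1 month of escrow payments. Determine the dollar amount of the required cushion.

Hazard insurance = $1,971.84 annually
Flood insurance = $746.04 annually
FHA mortgage insurance premium = $1,905.96 annually
Condo association dues = $4,771.92 annually
Property tax = $5,335.26 × 2 = $10,670.52 annually
Annual escrow total = $1,971.84 + $746.04 + $1,905.96 + $4,771.92 + $10,670.52 = $20,066.28
Base monthly escrow = $20,066.28 / 12 = $1,672.19
Reserve = 1 × $1,672.19 = $1,672.19

$1,672.19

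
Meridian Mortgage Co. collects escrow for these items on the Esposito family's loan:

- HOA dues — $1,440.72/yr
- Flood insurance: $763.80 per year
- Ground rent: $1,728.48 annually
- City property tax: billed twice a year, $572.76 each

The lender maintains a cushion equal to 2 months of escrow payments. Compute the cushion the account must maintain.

$846.42

HOA dues — $1,440.72/yr
Flood insurance — $763.80/yr
Ground rent — $1,728.48/yr
City property tax — $572.76 × 2 = $1,145.52/yr
Annual escrow total = $5,078.52
Monthly escrow = $5,078.52 ÷ 12 = $423.21
Cushion = 2 × $423.21 = $846.42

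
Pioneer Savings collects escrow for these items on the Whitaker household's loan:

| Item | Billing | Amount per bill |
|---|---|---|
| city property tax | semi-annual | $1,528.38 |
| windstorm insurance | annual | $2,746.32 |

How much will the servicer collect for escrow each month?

City property tax — $1,528.38 × 2 = $3,056.76 annually
Windstorm insurance — $2,746.32 annually
Combined annual = $5,803.08
Base monthly escrow = $5,803.08 ÷ 12 = $483.59

$483.59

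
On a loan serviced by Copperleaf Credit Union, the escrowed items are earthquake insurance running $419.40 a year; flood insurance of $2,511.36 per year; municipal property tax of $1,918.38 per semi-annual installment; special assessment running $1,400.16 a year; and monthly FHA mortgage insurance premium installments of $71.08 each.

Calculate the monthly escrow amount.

Earthquake insurance: $419.40 per year
Flood insurance: $2,511.36 per year
Municipal property tax: $1,918.38 × 2 = $3,836.76 per year
Special assessment: $1,400.16 per year
FHA mortgage insurance premium: $71.08 × 12 = $852.96 per year
Yearly total = $419.40 + $2,511.36 + $3,836.76 + $1,400.16 + $852.96 = $9,020.64
Per month = $9,020.64 / 12 = $751.72

$751.72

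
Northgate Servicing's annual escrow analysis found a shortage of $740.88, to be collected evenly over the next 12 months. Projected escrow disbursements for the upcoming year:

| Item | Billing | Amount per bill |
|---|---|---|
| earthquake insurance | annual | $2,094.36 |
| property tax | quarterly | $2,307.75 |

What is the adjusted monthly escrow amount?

Earthquake insurance = $2,094.36 annually
Property tax = $2,307.75 × 4 = $9,231.00 annually
Total annual escrow = $11,325.36
Base monthly escrow = $11,325.36 ÷ 12 = $943.78
Shortage per month = $740.88 ÷ 12 = $61.74
New monthly escrow = $943.78 + $61.74 = $1,005.52

$1,005.52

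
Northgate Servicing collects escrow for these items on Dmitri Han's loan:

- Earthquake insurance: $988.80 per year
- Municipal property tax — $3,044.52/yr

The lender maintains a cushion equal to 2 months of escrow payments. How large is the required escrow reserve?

$672.22

Earthquake insurance: $988.80 annually
Municipal property tax: $3,044.52 annually
Annual escrow total = $4,033.32
Monthly escrow = $4,033.32 / 12 = $336.11
Reserve = 2 × $336.11 = $672.22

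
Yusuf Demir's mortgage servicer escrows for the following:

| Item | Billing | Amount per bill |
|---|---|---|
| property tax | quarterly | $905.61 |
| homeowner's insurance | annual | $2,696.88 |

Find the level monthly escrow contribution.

$526.61

Property tax: $905.61 × 4 = $3,622.44 annually
Homeowner's insurance: $2,696.88 annually
Annual escrow total = $6,319.32
Base monthly escrow = $6,319.32 ÷ 12 = $526.61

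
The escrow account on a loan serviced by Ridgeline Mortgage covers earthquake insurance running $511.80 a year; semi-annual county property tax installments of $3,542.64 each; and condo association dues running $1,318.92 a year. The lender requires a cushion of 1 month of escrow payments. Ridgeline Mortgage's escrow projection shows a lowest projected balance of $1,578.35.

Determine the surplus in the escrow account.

Earthquake insurance: $511.80 annually
County property tax: $3,542.64 × 2 = $7,085.28 annually
Condo association dues: $1,318.92 annually
Total annual escrow = $511.80 + $7,085.28 + $1,318.92 = $8,916.00
Base monthly escrow = $8,916.00 / 12 = $743.00
Cushion = 1 × $743.00 = $743.00
Surplus = $1,578.35 − $743.00 = $835.35

$835.35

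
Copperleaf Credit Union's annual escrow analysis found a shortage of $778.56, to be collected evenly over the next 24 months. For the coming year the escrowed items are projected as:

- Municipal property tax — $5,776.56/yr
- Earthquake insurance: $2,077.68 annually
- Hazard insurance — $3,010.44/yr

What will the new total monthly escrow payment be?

$937.83

Municipal property tax = $5,776.56 per year
Earthquake insurance = $2,077.68 per year
Hazard insurance = $3,010.44 per year
Total annual escrow = $5,776.56 + $2,077.68 + $3,010.44 = $10,864.68
Per month = $10,864.68 ÷ 12 = $905.39
Shortage per month = $778.56 / 24 = $32.44
Adjusted monthly = $905.39 + $32.44 = $937.83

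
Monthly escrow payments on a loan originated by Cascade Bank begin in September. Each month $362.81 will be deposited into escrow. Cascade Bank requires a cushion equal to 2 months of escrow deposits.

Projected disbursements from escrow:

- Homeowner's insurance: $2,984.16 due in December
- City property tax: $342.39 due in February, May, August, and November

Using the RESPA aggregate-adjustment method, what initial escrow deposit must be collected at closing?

$2,600.93

Cushion = 2 × $362.81 = $725.62
Trial balance (start $0, +$362.81 each month, − disbursements):
  Sep: +$362.81 → $362.81
  Oct: +$362.81 → $725.62
  Nov: +$362.81 − $342.39 → $746.04
  Dec: +$362.81 − $2,984.16 → -$1,875.31
  Jan: +$362.81 → -$1,512.50
  Feb: +$362.81 − $342.39 → -$1,492.08
  Mar: +$362.81 → -$1,129.27
  Apr: +$362.81 → -$766.46
  May: +$362.81 − $342.39 → -$746.04
  Jun: +$362.81 → -$383.23
  Jul: +$362.81 → -$20.42
  Aug: +$362.81 − $342.39 → $0.00
Lowest trial balance = -$1,875.31 (Dec)
Initial deposit = cushion − low point = $725.62 − (-$1,875.31) = $2,600.93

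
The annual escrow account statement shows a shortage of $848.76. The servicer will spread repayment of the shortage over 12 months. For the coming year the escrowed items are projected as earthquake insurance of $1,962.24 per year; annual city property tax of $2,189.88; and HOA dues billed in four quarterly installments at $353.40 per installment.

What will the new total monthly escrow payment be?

Earthquake insurance — $1,962.24 per year
City property tax — $2,189.88 per year
HOA dues — $353.40 × 4 = $1,413.60 per year
Combined annual = $1,962.24 + $2,189.88 + $1,413.60 = $5,565.72
Base monthly escrow = $5,565.72 ÷ 12 = $463.81
Shortage spread = $848.76 / 12 = $70.73/mo
Adjusted monthly = $463.81 + $70.73 = $534.54

$534.54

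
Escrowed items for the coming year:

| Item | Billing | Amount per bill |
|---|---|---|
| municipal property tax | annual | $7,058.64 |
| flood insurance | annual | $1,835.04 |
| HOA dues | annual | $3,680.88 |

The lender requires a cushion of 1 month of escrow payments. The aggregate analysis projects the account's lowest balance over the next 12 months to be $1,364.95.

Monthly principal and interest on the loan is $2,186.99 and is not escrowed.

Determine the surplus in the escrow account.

Municipal property tax = $7,058.64/yr
Flood insurance = $1,835.04/yr
HOA dues = $3,680.88/yr
Combined annual = $7,058.64 + $1,835.04 + $3,680.88 = $12,574.56
Monthly escrow = $12,574.56 ÷ 12 = $1,047.88
Required reserve = 1 × $1,047.88 = $1,047.88
Surplus = $1,364.95 − $1,047.88 = $317.07

$317.07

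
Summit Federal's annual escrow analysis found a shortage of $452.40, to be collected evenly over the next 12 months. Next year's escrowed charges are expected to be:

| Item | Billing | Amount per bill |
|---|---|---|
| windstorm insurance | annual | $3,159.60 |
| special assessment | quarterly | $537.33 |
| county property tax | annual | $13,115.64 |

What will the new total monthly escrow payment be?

$1,573.08

Windstorm insurance — $3,159.60 annually
Special assessment — $537.33 × 4 = $2,149.32 annually
County property tax — $13,115.64 annually
Total per year = $3,159.60 + $2,149.32 + $13,115.64 = $18,424.56
Monthly escrow = $18,424.56 / 12 = $1,535.38
Shortage per month = $452.40 ÷ 12 = $37.70
Adjusted monthly = $1,535.38 + $37.70 = $1,573.08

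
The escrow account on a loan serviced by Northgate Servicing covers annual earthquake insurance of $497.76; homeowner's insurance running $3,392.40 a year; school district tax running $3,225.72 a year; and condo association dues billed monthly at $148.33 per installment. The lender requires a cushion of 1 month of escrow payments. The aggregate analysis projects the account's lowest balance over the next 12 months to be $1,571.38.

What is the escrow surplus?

Earthquake insurance: $497.76/yr
Homeowner's insurance: $3,392.40/yr
School district tax: $3,225.72/yr
Condo association dues: $148.33 × 12 = $1,779.96/yr
Yearly total = $497.76 + $3,392.40 + $3,225.72 + $1,779.96 = $8,895.84
Per month = $8,895.84 ÷ 12 = $741.32
Required cushion = 1 × $741.32 = $741.32
Excess over cushion: $1,571.38 − $741.32 = $830.06

$830.06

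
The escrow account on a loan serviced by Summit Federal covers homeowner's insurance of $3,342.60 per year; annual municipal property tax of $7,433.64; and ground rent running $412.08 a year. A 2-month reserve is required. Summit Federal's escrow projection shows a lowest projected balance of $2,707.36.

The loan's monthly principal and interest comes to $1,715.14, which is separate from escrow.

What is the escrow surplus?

Homeowner's insurance = $3,342.60/yr
Municipal property tax = $7,433.64/yr
Ground rent = $412.08/yr
Combined annual = $11,188.32
Monthly = $11,188.32 / 12 = $932.36
Required reserve = 2 × $932.36 = $1,864.72
Excess over cushion: $2,707.36 − $1,864.72 = $842.64

$842.64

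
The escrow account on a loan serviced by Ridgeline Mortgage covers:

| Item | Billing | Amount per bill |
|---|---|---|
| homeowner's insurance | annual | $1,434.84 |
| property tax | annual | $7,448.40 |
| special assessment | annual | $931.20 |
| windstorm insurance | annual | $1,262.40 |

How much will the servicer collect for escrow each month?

$923.07

Homeowner's insurance — $1,434.84
Property tax — $7,448.40
Special assessment — $931.20
Windstorm insurance — $1,262.40
Total annual escrow = $11,076.84
Base monthly escrow = $11,076.84 ÷ 12 = $923.07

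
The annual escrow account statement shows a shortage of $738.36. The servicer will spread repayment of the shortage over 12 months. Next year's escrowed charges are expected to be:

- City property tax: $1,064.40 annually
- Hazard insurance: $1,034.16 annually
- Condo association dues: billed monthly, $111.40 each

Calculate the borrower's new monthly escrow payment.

City property tax — $1,064.40 annually
Hazard insurance — $1,034.16 annually
Condo association dues — $111.40 × 12 = $1,336.80 annually
Total per year = $1,064.40 + $1,034.16 + $1,336.80 = $3,435.36
Monthly escrow = $3,435.36 / 12 = $286.28
Shortage spread = $738.36 ÷ 12 = $61.53/mo
New monthly escrow = $286.28 + $61.53 = $347.81

$347.81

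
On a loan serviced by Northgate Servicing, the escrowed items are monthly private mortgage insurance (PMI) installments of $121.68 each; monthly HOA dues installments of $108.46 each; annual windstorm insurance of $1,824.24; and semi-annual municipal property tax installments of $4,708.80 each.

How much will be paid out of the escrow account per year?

Private mortgage insurance (PMI) = $121.68 × 12 = $1,460.16/yr
HOA dues = $108.46 × 12 = $1,301.52/yr
Windstorm insurance = $1,824.24/yr
Municipal property tax = $4,708.80 × 2 = $9,417.60/yr
Total per year = $1,460.16 + $1,301.52 + $1,824.24 + $9,417.60 = $14,003.52

$14,003.52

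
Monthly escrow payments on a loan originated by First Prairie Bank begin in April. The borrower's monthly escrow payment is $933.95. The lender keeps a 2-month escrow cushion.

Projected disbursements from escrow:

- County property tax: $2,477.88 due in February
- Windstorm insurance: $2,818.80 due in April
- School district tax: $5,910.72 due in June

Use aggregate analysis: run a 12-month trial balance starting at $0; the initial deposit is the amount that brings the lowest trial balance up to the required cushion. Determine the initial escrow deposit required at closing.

Cushion = 2 × $933.95 = $1,867.90
Trial balance (start $0, +$933.95 each month, − disbursements):
  Apr: +$933.95 − $2,818.80 → -$1,884.85
  May: +$933.95 → -$950.90
  Jun: +$933.95 − $5,910.72 → -$5,927.67
  Jul: +$933.95 → -$4,993.72
  Aug: +$933.95 → -$4,059.77
  Sep: +$933.95 → -$3,125.82
  Oct: +$933.95 → -$2,191.87
  Nov: +$933.95 → -$1,257.92
  Dec: +$933.95 → -$323.97
  Jan: +$933.95 → $609.98
  Feb: +$933.95 − $2,477.88 → -$933.95
  Mar: +$933.95 → $0.00
Lowest trial balance = -$5,927.67 (Jun)
Initial deposit = cushion − low point = $1,867.90 − (-$5,927.67) = $7,795.57

$7,795.57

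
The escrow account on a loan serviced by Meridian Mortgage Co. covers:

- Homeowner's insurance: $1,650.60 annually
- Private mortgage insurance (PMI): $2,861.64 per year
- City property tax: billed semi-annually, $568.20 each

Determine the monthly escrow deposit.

$470.72

Homeowner's insurance — $1,650.60 annually
Private mortgage insurance (PMI) — $2,861.64 annually
City property tax — $568.20 × 2 = $1,136.40 annually
Total annual escrow = $1,650.60 + $2,861.64 + $1,136.40 = $5,648.64
Monthly escrow = $5,648.64 ÷ 12 = $470.72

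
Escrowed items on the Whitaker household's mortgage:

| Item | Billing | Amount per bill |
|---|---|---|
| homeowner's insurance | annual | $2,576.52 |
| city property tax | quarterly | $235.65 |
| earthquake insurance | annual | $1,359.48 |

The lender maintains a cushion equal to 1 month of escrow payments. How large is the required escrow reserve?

$406.55

Homeowner's insurance — $2,576.52/yr
City property tax — $235.65 × 4 = $942.60/yr
Earthquake insurance — $1,359.48/yr
Annual escrow total = $4,878.60
Per month = $4,878.60 ÷ 12 = $406.55
Reserve = 1 × $406.55 = $406.55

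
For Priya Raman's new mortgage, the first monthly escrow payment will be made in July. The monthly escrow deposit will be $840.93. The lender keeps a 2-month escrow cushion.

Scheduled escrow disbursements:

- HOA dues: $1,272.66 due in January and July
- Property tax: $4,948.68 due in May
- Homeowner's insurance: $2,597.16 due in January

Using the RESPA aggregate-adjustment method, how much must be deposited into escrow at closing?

Cushion = 2 × $840.93 = $1,681.86
Trial balance (start $0, +$840.93 each month, − disbursements):
  Jul: +$840.93 − $1,272.66 → -$431.73
  Aug: +$840.93 → $409.20
  Sep: +$840.93 → $1,250.13
  Oct: +$840.93 → $2,091.06
  Nov: +$840.93 → $2,931.99
  Dec: +$840.93 → $3,772.92
  Jan: +$840.93 − $3,869.82 → $744.03
  Feb: +$840.93 → $1,584.96
  Mar: +$840.93 → $2,425.89
  Apr: +$840.93 → $3,266.82
  May: +$840.93 − $4,948.68 → -$840.93
  Jun: +$840.93 → $0.00
Lowest trial balance = -$840.93 (May)
Initial deposit = cushion − low point = $1,681.86 − (-$840.93) = $2,522.79

$2,522.79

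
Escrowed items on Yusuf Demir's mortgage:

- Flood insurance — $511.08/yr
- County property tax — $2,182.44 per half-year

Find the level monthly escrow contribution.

$406.33

Flood insurance: $511.08
County property tax: $2,182.44 × 2 = $4,364.88
Annual escrow total = $4,875.96
Monthly = $4,875.96 ÷ 12 = $406.33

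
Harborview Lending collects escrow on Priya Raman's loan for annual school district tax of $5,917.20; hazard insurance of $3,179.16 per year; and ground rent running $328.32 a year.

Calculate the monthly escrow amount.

$785.39

School district tax: $5,917.20 per year
Hazard insurance: $3,179.16 per year
Ground rent: $328.32 per year
Yearly total = $5,917.20 + $3,179.16 + $328.32 = $9,424.68
Per month = $9,424.68 / 12 = $785.39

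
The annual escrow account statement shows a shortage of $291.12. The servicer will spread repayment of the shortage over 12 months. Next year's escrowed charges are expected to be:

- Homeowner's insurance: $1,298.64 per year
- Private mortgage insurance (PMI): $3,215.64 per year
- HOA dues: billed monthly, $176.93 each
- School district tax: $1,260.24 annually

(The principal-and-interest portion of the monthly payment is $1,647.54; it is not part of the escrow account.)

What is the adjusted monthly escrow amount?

Homeowner's insurance: $1,298.64
Private mortgage insurance (PMI): $3,215.64
HOA dues: $176.93 × 12 = $2,123.16
School district tax: $1,260.24
Total annual escrow = $7,897.68
Per month = $7,897.68 / 12 = $658.14
Monthly shortage recovery: $291.12 / 12 = $24.26
New monthly escrow = $658.14 + $24.26 = $682.40

$682.40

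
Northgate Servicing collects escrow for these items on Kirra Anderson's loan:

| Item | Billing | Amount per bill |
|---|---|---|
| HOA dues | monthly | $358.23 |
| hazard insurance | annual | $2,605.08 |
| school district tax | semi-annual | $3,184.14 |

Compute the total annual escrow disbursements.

$13,272.12

HOA dues = $358.23 × 12 = $4,298.76/yr
Hazard insurance = $2,605.08/yr
School district tax = $3,184.14 × 2 = $6,368.28/yr
Total per year = $13,272.12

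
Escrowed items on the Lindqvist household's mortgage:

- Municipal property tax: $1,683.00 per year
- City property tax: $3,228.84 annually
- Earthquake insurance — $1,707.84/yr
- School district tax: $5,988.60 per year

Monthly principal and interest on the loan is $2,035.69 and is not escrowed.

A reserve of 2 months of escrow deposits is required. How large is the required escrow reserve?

Municipal property tax: $1,683.00/yr
City property tax: $3,228.84/yr
Earthquake insurance: $1,707.84/yr
School district tax: $5,988.60/yr
Yearly total = $12,608.28
Base monthly escrow = $12,608.28 ÷ 12 = $1,050.69
Required cushion = 2 × $1,050.69 = $2,101.38

$2,101.38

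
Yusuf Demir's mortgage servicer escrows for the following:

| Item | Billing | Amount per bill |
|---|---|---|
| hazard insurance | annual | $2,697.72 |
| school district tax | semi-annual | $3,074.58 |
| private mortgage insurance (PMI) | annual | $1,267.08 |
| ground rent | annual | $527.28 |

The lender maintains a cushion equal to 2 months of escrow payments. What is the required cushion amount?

$1,773.54

Hazard insurance — $2,697.72 per year
School district tax — $3,074.58 × 2 = $6,149.16 per year
Private mortgage insurance (PMI) — $1,267.08 per year
Ground rent — $527.28 per year
Yearly total = $2,697.72 + $6,149.16 + $1,267.08 + $527.28 = $10,641.24
Base monthly escrow = $10,641.24 / 12 = $886.77
Cushion = 2 × $886.77 = $1,773.54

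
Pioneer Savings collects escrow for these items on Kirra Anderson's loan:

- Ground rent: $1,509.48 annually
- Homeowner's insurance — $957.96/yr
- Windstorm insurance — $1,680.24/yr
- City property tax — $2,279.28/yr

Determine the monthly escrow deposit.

Ground rent — $1,509.48 annually
Homeowner's insurance — $957.96 annually
Windstorm insurance — $1,680.24 annually
City property tax — $2,279.28 annually
Total per year = $1,509.48 + $957.96 + $1,680.24 + $2,279.28 = $6,426.96
Monthly escrow = $6,426.96 / 12 = $535.58

$535.58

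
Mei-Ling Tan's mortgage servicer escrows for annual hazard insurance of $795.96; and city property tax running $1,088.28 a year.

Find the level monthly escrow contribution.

Hazard insurance: $795.96 per year
City property tax: $1,088.28 per year
Yearly total = $795.96 + $1,088.28 = $1,884.24
Monthly = $1,884.24 ÷ 12 = $157.02

$157.02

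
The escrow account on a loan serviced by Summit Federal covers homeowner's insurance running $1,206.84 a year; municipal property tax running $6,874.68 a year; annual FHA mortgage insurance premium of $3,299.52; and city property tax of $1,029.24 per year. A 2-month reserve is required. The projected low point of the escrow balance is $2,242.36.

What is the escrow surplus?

Homeowner's insurance = $1,206.84 annually
Municipal property tax = $6,874.68 annually
FHA mortgage insurance premium = $3,299.52 annually
City property tax = $1,029.24 annually
Total annual escrow = $1,206.84 + $6,874.68 + $3,299.52 + $1,029.24 = $12,410.28
Monthly = $12,410.28 / 12 = $1,034.19
Required reserve = 2 × $1,034.19 = $2,068.38
Surplus = $2,242.36 − $2,068.38 = $173.98

$173.98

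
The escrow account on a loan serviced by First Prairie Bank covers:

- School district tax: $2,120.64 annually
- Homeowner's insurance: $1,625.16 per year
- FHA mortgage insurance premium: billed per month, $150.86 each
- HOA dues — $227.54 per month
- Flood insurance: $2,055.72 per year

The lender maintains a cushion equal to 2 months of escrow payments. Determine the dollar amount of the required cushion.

School district tax = $2,120.64 annually
Homeowner's insurance = $1,625.16 annually
FHA mortgage insurance premium = $150.86 × 12 = $1,810.32 annually
HOA dues = $227.54 × 12 = $2,730.48 annually
Flood insurance = $2,055.72 annually
Yearly total = $10,342.32
Per month = $10,342.32 ÷ 12 = $861.86
Required cushion = 2 × $861.86 = $1,723.72

$1,723.72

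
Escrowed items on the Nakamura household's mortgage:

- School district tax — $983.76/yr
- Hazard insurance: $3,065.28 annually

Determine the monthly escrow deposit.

$337.42

School district tax = $983.76 annually
Hazard insurance = $3,065.28 annually
Total annual escrow = $4,049.04
Base monthly escrow = $4,049.04 ÷ 12 = $337.42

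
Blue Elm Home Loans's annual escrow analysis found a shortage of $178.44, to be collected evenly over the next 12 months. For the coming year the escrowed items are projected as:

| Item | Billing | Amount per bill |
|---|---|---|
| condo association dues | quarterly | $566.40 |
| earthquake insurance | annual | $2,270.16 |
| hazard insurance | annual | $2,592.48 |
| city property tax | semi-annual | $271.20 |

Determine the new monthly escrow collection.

$654.09

Condo association dues: $566.40 × 4 = $2,265.60
Earthquake insurance: $2,270.16
Hazard insurance: $2,592.48
City property tax: $271.20 × 2 = $542.40
Total per year = $2,265.60 + $2,270.16 + $2,592.48 + $542.40 = $7,670.64
Base monthly escrow = $7,670.64 / 12 = $639.22
Shortage per month = $178.44 ÷ 12 = $14.87
Adjusted monthly = $639.22 + $14.87 = $654.09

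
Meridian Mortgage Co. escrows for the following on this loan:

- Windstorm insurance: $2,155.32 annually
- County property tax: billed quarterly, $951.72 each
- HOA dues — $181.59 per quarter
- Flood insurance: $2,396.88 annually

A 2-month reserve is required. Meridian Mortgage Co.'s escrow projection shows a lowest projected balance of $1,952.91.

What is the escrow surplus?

$438.67

Windstorm insurance = $2,155.32 per year
County property tax = $951.72 × 4 = $3,806.88 per year
HOA dues = $181.59 × 4 = $726.36 per year
Flood insurance = $2,396.88 per year
Yearly total = $2,155.32 + $3,806.88 + $726.36 + $2,396.88 = $9,085.44
Base monthly escrow = $9,085.44 ÷ 12 = $757.12
Cushion = 2 × $757.12 = $1,514.24
Surplus = $1,952.91 − $1,514.24 = $438.67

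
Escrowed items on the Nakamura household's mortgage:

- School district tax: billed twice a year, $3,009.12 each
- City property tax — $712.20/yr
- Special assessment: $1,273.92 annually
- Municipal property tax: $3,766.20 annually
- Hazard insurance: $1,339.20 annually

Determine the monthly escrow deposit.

School district tax = $3,009.12 × 2 = $6,018.24 per year
City property tax = $712.20 per year
Special assessment = $1,273.92 per year
Municipal property tax = $3,766.20 per year
Hazard insurance = $1,339.20 per year
Combined annual = $6,018.24 + $712.20 + $1,273.92 + $3,766.20 + $1,339.20 = $13,109.76
Monthly escrow = $13,109.76 / 12 = $1,092.48

$1,092.48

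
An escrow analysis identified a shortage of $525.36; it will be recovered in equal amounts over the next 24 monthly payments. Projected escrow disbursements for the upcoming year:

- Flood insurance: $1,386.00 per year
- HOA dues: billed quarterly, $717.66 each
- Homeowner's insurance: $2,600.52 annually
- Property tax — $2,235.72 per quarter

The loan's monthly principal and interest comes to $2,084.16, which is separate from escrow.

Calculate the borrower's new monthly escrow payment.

Flood insurance — $1,386.00 annually
HOA dues — $717.66 × 4 = $2,870.64 annually
Homeowner's insurance — $2,600.52 annually
Property tax — $2,235.72 × 4 = $8,942.88 annually
Total per year = $1,386.00 + $2,870.64 + $2,600.52 + $8,942.88 = $15,800.04
Monthly escrow = $15,800.04 ÷ 12 = $1,316.67
Shortage per month = $525.36 ÷ 24 = $21.89
New monthly escrow = $1,316.67 + $21.89 = $1,338.56

$1,338.56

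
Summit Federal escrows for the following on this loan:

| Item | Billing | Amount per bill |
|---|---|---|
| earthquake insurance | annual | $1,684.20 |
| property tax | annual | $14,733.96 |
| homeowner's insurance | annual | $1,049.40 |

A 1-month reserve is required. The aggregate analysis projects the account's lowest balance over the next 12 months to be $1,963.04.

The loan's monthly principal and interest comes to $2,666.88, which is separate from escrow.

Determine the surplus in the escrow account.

Earthquake insurance — $1,684.20 annually
Property tax — $14,733.96 annually
Homeowner's insurance — $1,049.40 annually
Combined annual = $17,467.56
Base monthly escrow = $17,467.56 / 12 = $1,455.63
Cushion = 1 × $1,455.63 = $1,455.63
Excess over cushion: $1,963.04 − $1,455.63 = $507.41

$507.41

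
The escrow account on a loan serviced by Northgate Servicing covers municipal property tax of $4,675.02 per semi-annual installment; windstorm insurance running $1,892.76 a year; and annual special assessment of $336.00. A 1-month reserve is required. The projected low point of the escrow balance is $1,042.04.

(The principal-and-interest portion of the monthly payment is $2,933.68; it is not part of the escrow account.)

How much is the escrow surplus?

Municipal property tax = $4,675.02 × 2 = $9,350.04
Windstorm insurance = $1,892.76
Special assessment = $336.00
Total per year = $9,350.04 + $1,892.76 + $336.00 = $11,578.80
Monthly escrow = $11,578.80 ÷ 12 = $964.90
Required cushion = 1 × $964.90 = $964.90
Surplus = $1,042.04 − $964.90 = $77.14

$77.14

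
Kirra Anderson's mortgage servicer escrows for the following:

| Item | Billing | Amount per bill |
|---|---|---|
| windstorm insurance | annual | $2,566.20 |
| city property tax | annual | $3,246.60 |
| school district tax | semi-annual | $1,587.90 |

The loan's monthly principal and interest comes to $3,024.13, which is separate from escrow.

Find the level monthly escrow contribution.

$749.05

Windstorm insurance: $2,566.20/yr
City property tax: $3,246.60/yr
School district tax: $1,587.90 × 2 = $3,175.80/yr
Combined annual = $2,566.20 + $3,246.60 + $3,175.80 = $8,988.60
Per month = $8,988.60 ÷ 12 = $749.05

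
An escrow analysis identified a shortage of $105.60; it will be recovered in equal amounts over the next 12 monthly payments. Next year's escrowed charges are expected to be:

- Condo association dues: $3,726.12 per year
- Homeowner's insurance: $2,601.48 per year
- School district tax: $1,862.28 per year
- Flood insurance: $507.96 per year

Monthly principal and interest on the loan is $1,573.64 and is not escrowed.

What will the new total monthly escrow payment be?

Condo association dues: $3,726.12
Homeowner's insurance: $2,601.48
School district tax: $1,862.28
Flood insurance: $507.96
Total annual escrow = $3,726.12 + $2,601.48 + $1,862.28 + $507.96 = $8,697.84
Base monthly escrow = $8,697.84 ÷ 12 = $724.82
Shortage per month = $105.60 ÷ 12 = $8.80
Adjusted monthly = $724.82 + $8.80 = $733.62

$733.62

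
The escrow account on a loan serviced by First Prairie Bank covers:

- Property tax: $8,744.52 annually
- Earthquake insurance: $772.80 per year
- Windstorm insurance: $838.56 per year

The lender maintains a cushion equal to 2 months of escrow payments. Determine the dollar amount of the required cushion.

Property tax = $8,744.52/yr
Earthquake insurance = $772.80/yr
Windstorm insurance = $838.56/yr
Total per year = $10,355.88
Monthly escrow = $10,355.88 / 12 = $862.99
Reserve = 2 × $862.99 = $1,725.98

$1,725.98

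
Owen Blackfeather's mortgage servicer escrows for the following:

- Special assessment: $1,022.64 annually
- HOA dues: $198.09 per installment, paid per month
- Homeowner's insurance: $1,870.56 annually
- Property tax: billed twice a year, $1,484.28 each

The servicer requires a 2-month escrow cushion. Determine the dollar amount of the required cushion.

Special assessment = $1,022.64 annually
HOA dues = $198.09 × 12 = $2,377.08 annually
Homeowner's insurance = $1,870.56 annually
Property tax = $1,484.28 × 2 = $2,968.56 annually
Combined annual = $1,022.64 + $2,377.08 + $1,870.56 + $2,968.56 = $8,238.84
Per month = $8,238.84 / 12 = $686.57
Required cushion = 2 × $686.57 = $1,373.14

$1,373.14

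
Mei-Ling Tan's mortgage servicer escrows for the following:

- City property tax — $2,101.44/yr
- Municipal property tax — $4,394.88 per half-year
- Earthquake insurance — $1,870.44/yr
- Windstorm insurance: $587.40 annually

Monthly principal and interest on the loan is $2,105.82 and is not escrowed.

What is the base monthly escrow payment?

City property tax: $2,101.44 annually
Municipal property tax: $4,394.88 × 2 = $8,789.76 annually
Earthquake insurance: $1,870.44 annually
Windstorm insurance: $587.40 annually
Annual escrow total = $2,101.44 + $8,789.76 + $1,870.44 + $587.40 = $13,349.04
Monthly = $13,349.04 ÷ 12 = $1,112.42

$1,112.42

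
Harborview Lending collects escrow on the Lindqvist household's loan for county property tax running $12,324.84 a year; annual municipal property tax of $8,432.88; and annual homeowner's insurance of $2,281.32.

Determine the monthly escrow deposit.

$1,919.92

County property tax: $12,324.84
Municipal property tax: $8,432.88
Homeowner's insurance: $2,281.32
Annual escrow total = $12,324.84 + $8,432.88 + $2,281.32 = $23,039.04
Per month = $23,039.04 ÷ 12 = $1,919.92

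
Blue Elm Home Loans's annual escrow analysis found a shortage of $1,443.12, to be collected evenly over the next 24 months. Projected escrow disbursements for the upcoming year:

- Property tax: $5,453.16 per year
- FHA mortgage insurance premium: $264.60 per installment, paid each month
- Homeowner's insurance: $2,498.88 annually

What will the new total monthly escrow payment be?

$987.40

Property tax: $5,453.16 annually
FHA mortgage insurance premium: $264.60 × 12 = $3,175.20 annually
Homeowner's insurance: $2,498.88 annually
Combined annual = $5,453.16 + $3,175.20 + $2,498.88 = $11,127.24
Per month = $11,127.24 ÷ 12 = $927.27
Shortage spread = $1,443.12 / 24 = $60.13/mo
Adjusted monthly = $927.27 + $60.13 = $987.40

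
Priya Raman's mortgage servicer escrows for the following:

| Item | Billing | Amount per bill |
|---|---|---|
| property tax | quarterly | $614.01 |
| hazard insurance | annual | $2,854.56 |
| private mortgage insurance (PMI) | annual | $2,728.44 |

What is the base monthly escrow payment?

Property tax — $614.01 × 4 = $2,456.04 annually
Hazard insurance — $2,854.56 annually
Private mortgage insurance (PMI) — $2,728.44 annually
Total per year = $2,456.04 + $2,854.56 + $2,728.44 = $8,039.04
Per month = $8,039.04 ÷ 12 = $669.92

$669.92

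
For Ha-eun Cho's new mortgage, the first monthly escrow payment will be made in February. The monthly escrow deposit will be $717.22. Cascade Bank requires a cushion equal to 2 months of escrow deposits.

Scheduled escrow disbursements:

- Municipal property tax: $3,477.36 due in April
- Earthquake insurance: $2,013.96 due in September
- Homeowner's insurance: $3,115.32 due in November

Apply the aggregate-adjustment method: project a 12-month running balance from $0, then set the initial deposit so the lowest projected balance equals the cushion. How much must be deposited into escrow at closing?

$2,868.88

Cushion = 2 × $717.22 = $1,434.44
Trial balance (start $0, +$717.22 each month, − disbursements):
  Feb: +$717.22 → $717.22
  Mar: +$717.22 → $1,434.44
  Apr: +$717.22 − $3,477.36 → -$1,325.70
  May: +$717.22 → -$608.48
  Jun: +$717.22 → $108.74
  Jul: +$717.22 → $825.96
  Aug: +$717.22 → $1,543.18
  Sep: +$717.22 − $2,013.96 → $246.44
  Oct: +$717.22 → $963.66
  Nov: +$717.22 − $3,115.32 → -$1,434.44
  Dec: +$717.22 → -$717.22
  Jan: +$717.22 → $0.00
Lowest trial balance = -$1,434.44 (Nov)
Initial deposit = cushion − low point = $1,434.44 − (-$1,434.44) = $2,868.88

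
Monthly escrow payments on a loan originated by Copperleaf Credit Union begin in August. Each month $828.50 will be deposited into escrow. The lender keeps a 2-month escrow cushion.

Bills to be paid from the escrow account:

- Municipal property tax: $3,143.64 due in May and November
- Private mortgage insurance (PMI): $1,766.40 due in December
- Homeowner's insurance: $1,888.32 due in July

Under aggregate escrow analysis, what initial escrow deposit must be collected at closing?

Cushion = 2 × $828.50 = $1,657.00
Trial balance (start $0, +$828.50 each month, − disbursements):
  Aug: +$828.50 → $828.50
  Sep: +$828.50 → $1,657.00
  Oct: +$828.50 → $2,485.50
  Nov: +$828.50 − $3,143.64 → $170.36
  Dec: +$828.50 − $1,766.40 → -$767.54
  Jan: +$828.50 → $60.96
  Feb: +$828.50 → $889.46
  Mar: +$828.50 → $1,717.96
  Apr: +$828.50 → $2,546.46
  May: +$828.50 − $3,143.64 → $231.32
  Jun: +$828.50 → $1,059.82
  Jul: +$828.50 − $1,888.32 → $0.00
Lowest trial balance = -$767.54 (Dec)
Initial deposit = cushion − low point = $1,657.00 − (-$767.54) = $2,424.54

$2,424.54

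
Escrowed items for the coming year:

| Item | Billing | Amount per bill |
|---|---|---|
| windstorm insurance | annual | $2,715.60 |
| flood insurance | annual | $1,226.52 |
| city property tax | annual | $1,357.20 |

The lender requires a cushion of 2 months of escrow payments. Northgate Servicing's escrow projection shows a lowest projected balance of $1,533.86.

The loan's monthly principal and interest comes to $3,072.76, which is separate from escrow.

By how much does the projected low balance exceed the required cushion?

Windstorm insurance: $2,715.60
Flood insurance: $1,226.52
City property tax: $1,357.20
Annual escrow total = $2,715.60 + $1,226.52 + $1,357.20 = $5,299.32
Monthly = $5,299.32 ÷ 12 = $441.61
Required cushion = 2 × $441.61 = $883.22
Surplus = $1,533.86 − $883.22 = $650.64

$650.64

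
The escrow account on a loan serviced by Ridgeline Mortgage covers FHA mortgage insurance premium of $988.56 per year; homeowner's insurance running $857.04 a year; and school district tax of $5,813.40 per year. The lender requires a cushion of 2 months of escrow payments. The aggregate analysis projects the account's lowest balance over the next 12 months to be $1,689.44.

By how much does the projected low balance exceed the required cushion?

$412.94

FHA mortgage insurance premium = $988.56 per year
Homeowner's insurance = $857.04 per year
School district tax = $5,813.40 per year
Total per year = $7,659.00
Base monthly escrow = $7,659.00 ÷ 12 = $638.25
Required cushion = 2 × $638.25 = $1,276.50
Surplus = $1,689.44 − $1,276.50 = $412.94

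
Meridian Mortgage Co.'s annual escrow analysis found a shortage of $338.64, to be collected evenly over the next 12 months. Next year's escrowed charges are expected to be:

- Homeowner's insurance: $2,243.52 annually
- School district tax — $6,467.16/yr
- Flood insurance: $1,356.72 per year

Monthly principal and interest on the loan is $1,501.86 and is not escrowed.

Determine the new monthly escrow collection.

Homeowner's insurance = $2,243.52/yr
School district tax = $6,467.16/yr
Flood insurance = $1,356.72/yr
Annual escrow total = $10,067.40
Monthly = $10,067.40 / 12 = $838.95
Shortage spread = $338.64 / 12 = $28.22/mo
Adjusted monthly = $838.95 + $28.22 = $867.17

$867.17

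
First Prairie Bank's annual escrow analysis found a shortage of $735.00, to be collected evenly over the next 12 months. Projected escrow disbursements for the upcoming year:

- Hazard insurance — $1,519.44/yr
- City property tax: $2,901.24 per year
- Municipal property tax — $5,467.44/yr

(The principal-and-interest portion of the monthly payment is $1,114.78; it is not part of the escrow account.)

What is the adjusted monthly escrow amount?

$885.26

Hazard insurance: $1,519.44 per year
City property tax: $2,901.24 per year
Municipal property tax: $5,467.44 per year
Total per year = $1,519.44 + $2,901.24 + $5,467.44 = $9,888.12
Monthly = $9,888.12 / 12 = $824.01
Shortage per month = $735.00 / 12 = $61.25
Adjusted monthly = $824.01 + $61.25 = $885.26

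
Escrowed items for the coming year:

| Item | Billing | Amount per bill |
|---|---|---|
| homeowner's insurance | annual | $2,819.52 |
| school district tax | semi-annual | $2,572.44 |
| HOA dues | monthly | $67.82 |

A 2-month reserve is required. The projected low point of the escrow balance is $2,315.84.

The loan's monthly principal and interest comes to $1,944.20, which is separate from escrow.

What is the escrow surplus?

Homeowner's insurance = $2,819.52
School district tax = $2,572.44 × 2 = $5,144.88
HOA dues = $67.82 × 12 = $813.84
Total per year = $2,819.52 + $5,144.88 + $813.84 = $8,778.24
Monthly = $8,778.24 ÷ 12 = $731.52
Cushion = 2 × $731.52 = $1,463.04
Excess over cushion: $2,315.84 − $1,463.04 = $852.80

$852.80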